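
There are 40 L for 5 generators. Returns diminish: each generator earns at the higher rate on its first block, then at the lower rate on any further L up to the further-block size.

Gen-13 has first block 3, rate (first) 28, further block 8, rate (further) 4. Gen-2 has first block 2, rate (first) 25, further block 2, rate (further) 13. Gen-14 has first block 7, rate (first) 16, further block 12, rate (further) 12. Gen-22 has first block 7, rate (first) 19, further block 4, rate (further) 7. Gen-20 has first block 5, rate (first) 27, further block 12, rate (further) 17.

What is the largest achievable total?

768

Treat each block as its own option and order by rate: Gen-13/T1 28 > Gen-20/T1 27 > Gen-2/T1 25 > Gen-22/T1 19 > Gen-20/T2 17 > Gen-14/T1 16 > Gen-2/T2 13 > Gen-14/T2 12 > Gen-22/T2 7 > Gen-13/T2 4.
Fill Gen-13 T1 block (3 at 28) ; 37 left.
Gen-20/T1 (27): +5 ; 32 left.
Gen-2/T1 (25): +2 ; 30 left.
Gen-22/T1 (19): +7 ; 23 left.
Gen-20/T2 (17): +12 ; 11 left.
Fill Gen-14 T1 block (7 at 16) ; 4 left.
Gen-2/T2 (13): +2 ; 2 left.
Gen-14 T2 at 12: only 2 left, fill 2.
Total = 28×3 + 27×5 + 25×2 + 19×7 + 17×12 + 16×7 + 13×2 + 12×2 = 768.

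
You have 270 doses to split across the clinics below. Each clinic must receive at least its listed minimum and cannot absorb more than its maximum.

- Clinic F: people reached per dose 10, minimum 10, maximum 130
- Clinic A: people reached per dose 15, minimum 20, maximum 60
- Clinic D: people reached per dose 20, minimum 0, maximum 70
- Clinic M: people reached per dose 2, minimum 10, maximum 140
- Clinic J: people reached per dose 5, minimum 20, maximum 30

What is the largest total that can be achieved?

Meeting every minimum uses 10+20+0+10+20 = 60 doses, leaving 210.
Highest people reached per dose first: Clinic D 20 > Clinic A 15 > Clinic F 10 > Clinic J 5 > Clinic M 2.
Give Clinic D 70 more to hit its cap of 70 ; 140 left.
Give Clinic A 40 more to hit its cap of 60 ; 100 left.
Clinic F has room for 120 more but only 100 remain, so it gets 110.
Total = 10×110 + 15×60 + 20×70 + 2×10 + 5×20 = 3520.

3520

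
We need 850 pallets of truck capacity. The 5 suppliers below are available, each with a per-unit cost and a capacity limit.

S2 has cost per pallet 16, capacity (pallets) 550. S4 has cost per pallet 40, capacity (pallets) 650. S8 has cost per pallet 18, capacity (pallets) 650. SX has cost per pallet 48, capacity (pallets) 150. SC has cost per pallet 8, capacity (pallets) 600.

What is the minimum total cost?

Use suppliers in increasing cost order.
Take 600 from SC at 8 ; need 250 more.
Take 250 from S2 at 16 to finish.
S8, S4, SX: unused.
Cost = 600×8 + 250×16 = 8800.

8800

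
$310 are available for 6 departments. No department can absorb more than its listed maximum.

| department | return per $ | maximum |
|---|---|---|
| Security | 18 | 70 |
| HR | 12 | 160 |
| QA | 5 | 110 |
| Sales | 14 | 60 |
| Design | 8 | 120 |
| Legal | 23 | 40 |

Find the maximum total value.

Highest return per $ first: Legal 23 > Security 18 > Sales 14 > HR 12 > Design 8 > QA 5.
Legal takes 40 to reach its cap of 40 — 270 left.
Security: +70 to 70 (cap) — 200 left.
Give Sales 60 to hit its cap of 60 — 140 left.
HR has room for 160 but only 140 remain, so it gets 140.
Total = 18×70 + 12×140 + 14×60 + 23×40 = 4700.

4700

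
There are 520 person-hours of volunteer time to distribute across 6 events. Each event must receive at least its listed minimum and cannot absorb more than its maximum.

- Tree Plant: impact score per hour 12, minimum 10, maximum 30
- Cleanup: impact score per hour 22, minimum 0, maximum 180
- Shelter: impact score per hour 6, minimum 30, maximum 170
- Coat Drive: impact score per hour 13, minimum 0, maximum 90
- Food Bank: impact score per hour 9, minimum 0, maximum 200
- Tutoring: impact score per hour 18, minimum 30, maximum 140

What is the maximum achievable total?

8640

Meeting every minimum uses 10+0+30+0+0+30 = 70 person-hours, leaving 450.
Order the events by impact score per hour: Cleanup 22 > Tutoring 18 > Coat Drive 13 > Tree Plant 12 > Food Bank 9 > Shelter 6.
Give Cleanup 180 more to hit its cap of 180 ; 270 left.
Give Tutoring 110 more to hit its cap of 140 ; 160 left.
Coat Drive takes 90 more to reach its cap of 90 ; 70 left.
Give Tree Plant 20 more to hit its cap of 30 ; 50 left.
Food Bank: +50 (room for 200) → 50. Pool exhausted.
Total = 12×30 + 22×180 + 6×30 + 13×90 + 9×50 + 18×140 = 8640.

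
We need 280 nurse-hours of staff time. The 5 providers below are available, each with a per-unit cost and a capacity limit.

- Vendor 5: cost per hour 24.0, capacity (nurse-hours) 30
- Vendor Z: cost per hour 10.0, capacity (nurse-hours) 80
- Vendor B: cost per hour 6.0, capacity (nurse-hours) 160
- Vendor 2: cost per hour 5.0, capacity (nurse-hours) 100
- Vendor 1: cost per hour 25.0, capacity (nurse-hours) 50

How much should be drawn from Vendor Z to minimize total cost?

Cheapest first:
Take 100 from Vendor 2 at 5.0 — need 180 more.
Take 160 from Vendor B at 6.0 — need 20 more.
Vendor Z at 10.0: take 20 of its 80 — requirement met.
Vendor 5, Vendor 1: unused.

20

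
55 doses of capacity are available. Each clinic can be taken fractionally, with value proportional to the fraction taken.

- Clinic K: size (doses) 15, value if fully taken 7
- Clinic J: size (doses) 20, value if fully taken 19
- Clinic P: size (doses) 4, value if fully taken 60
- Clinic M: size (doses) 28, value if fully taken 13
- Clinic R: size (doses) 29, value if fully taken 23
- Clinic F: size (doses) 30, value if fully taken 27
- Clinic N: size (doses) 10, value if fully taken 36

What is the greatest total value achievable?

133.9

Best value per unit of size first: Clinic P 60/4≈15, Clinic N 36/10≈3.6, Clinic J 19/20≈0.95, Clinic F 27/30≈0.9, Clinic R 23/29≈0.793, Clinic K 7/15≈0.467, Clinic M 13/28≈0.464.
Clinic P: take in full, 4 doses for value 60 — 51 left.
Take all of Clinic N (10 doses, value 36) — 41 doses left.
Clinic J: take in full, 20 doses for value 19 — 21 left.
Fill the last 21 doses with part of Clinic F: 21/30 of it earns 18.9.
Total value = 133.9.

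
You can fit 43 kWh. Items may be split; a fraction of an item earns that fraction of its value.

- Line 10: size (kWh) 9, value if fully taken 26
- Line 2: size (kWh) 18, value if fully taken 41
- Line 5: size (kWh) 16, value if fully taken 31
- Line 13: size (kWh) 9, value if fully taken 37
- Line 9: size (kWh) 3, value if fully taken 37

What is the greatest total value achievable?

Sort by value density: Line 9 37/3≈12.3, Line 13 37/9≈4.11, Line 10 26/9≈2.89, Line 2 41/18≈2.28, Line 5 31/16≈1.94.
Line 9: take in full, 3 kWh for value 37 ; 40 left.
Take all of Line 13 (9 kWh, value 37) ; 31 kWh left.
Take all of Line 10 (9 kWh, value 26) ; 22 kWh left.
All 18 kWh of Line 2 fit (value 41) ; 4 remain.
4 kWh left: a 4/16 share of Line 5 gives 31×4/16 = 7.75.
Total value = 148.75.

148.75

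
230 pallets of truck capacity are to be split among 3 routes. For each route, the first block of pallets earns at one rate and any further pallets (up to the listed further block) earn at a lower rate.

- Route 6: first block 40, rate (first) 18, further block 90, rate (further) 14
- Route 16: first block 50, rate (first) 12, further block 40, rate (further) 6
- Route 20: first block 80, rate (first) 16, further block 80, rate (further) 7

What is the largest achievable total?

3500

Order all 6 blocks by rate: Route 6/first 18 > Route 20/first 16 > Route 6/second 14 > Route 16/first 12 > Route 20/second 7 > Route 16/second 6.
Fill Route 6 first block (40 at 18) ; 190 left.
Fill Route 20 first block (80 at 16) ; 110 left.
Route 6/second (14): +90 ; 20 left.
Route 16/first: +20 of 50 at 12; pool empty.
Total = 18×40 + 16×80 + 14×90 + 12×20 = 3500.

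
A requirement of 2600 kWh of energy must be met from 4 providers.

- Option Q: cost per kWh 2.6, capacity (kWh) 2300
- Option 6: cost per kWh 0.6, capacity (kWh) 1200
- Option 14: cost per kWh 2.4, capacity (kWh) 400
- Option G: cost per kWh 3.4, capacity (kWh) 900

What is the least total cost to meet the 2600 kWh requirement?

4280

Fill from the cheapest provider first.
Option 6 at 0.6: take all 1200 kWh ; 1400 still needed.
Option 14 at 2.4: take all 400 kWh ; 1000 still needed.
Option Q at 2.6: take 1000 of its 2300 ; requirement met.
Option G: unused.
Cost = 1200×0.6 + 400×2.4 + 1000×2.6 = 4280.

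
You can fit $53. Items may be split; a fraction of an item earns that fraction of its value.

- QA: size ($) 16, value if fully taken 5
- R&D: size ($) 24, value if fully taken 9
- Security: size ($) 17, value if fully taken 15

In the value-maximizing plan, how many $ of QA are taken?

12

Sort by value density: Security 15/17≈0.882, R&D 9/24≈0.375, QA 5/16≈0.312.
All 17 $ of Security fit (value 15) ; 36 remain.
All 24 $ of R&D fit (value 9) ; 12 remain.
Fill the last 12 $ with part of QA: 12/16 of it earns 3.75.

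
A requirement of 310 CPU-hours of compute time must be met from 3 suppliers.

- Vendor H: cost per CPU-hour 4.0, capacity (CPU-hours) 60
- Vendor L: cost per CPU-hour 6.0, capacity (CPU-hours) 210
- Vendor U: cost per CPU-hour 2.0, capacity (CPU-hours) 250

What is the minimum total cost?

Cheapest first:
Take 250 from Vendor U at 2.0 → need 60 more.
Vendor H at 4.0: take all 60 CPU-hours → 0 still needed.
Vendor L: unused.
Cost = 250×2.0 + 60×4.0 = 740.

740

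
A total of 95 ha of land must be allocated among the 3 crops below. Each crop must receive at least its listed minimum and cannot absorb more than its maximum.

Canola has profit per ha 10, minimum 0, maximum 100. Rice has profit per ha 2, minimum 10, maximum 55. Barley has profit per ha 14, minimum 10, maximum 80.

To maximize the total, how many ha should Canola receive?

5

Meeting every minimum uses 0+10+10 = 20 ha, leaving 75.
Rank by profit per ha: Barley 14 > Canola 10 > Rice 2.
Barley takes 70 more to reach its cap of 80 — 5 left.
Canola: +5 (room for 100) → 5. Pool exhausted.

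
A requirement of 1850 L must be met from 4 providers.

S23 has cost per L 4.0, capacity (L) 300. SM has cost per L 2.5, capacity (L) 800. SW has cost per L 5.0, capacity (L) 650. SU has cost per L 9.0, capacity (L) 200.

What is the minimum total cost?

Cheapest first:
SM (2.5): use full 800 — 1050 L to go.
Take 300 from S23 at 4.0 — need 750 more.
SW at 5.0: take all 650 L — 100 still needed.
SU at 9.0: take 100 of its 200 — requirement met.
Cost = 800×2.5 + 300×4.0 + 650×5.0 + 100×9.0 = 7350.

7350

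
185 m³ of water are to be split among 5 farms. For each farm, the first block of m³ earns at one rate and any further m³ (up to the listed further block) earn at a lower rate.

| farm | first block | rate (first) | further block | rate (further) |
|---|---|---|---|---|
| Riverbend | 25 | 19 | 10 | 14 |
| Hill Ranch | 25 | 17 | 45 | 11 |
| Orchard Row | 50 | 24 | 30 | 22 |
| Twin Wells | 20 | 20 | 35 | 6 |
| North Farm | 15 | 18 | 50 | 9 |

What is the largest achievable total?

Order all 10 blocks by rate: Orchard Row/T1 24 > Orchard Row/T2 22 > Twin Wells/T1 20 > Riverbend/T1 19 > North Farm/T1 18 > Hill Ranch/T1 17 > Riverbend/T2 14 > Hill Ranch/T2 11 > North Farm/T2 9 > Twin Wells/T2 6.
Orchard Row T1 at 24: fill all 50 → 135 left.
Fill Orchard Row T2 block (30 at 22) → 105 left.
Twin Wells/T1 (20): +20 → 85 left.
Riverbend/T1 (19): +25 → 60 left.
Fill North Farm T1 block (15 at 18) → 45 left.
Hill Ranch/T1 (17): +25 → 20 left.
Riverbend/T2 (14): +10 → 10 left.
10 remain; put them into Hill Ranch T2 at 11.
Total = 24×50 + 22×30 + 20×20 + 19×25 + 18×15 + 17×25 + 14×10 + 11×10 = 3680.

3680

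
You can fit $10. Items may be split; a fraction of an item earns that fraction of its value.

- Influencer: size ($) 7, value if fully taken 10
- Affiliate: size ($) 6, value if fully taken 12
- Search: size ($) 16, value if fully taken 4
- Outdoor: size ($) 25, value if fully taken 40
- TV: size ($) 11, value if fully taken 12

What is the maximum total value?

18.4

Best value per unit of size first: Affiliate 12/6≈2, Outdoor 40/25≈1.6, Influencer 10/7≈1.43, TV 12/11≈1.09, Search 4/16≈0.25.
Affiliate: take in full, 6 $ for value 12 → 4 left.
4 $ left: a 4/25 share of Outdoor gives 40×4/25 = 6.4.
Total value = 18.4.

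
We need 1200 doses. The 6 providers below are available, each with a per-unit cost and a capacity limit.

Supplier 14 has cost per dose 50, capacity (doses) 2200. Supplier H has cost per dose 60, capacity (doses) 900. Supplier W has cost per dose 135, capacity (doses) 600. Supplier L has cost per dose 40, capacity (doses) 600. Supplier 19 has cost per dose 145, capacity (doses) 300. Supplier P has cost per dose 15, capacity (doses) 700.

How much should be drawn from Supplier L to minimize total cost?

Cheapest first:
Supplier P at 15: take all 700 doses ; 500 still needed.
Supplier L at 40: take 500 of its 600 ; requirement met.
Supplier 14, Supplier H, Supplier W, Supplier 19: unused.

500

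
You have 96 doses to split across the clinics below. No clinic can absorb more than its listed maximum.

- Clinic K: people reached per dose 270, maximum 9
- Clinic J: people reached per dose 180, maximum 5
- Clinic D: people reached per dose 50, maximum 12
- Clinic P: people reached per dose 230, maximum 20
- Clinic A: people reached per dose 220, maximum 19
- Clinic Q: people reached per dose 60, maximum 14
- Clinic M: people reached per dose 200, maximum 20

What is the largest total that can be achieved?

Rank by people reached per dose: Clinic K 270 > Clinic P 230 > Clinic A 220 > Clinic M 200 > Clinic J 180 > Clinic Q 60 > Clinic D 50.
Clinic K: +9 to 9 (cap) — 87 left.
Give Clinic P 20 to hit its cap of 20 — 67 left.
Give Clinic A 19 to hit its cap of 19 — 48 left.
Clinic M: +20 to 20 (cap) — 28 left.
Give Clinic J 5 to hit its cap of 5 — 23 left.
Give Clinic Q 14 to hit its cap of 14 — 9 left.
Clinic D: +9 (room for 12) → 9. Pool exhausted.
Total = 270×9 + 180×5 + 50×9 + 230×20 + 220×19 + 60×14 + 200×20 = 17400.

17400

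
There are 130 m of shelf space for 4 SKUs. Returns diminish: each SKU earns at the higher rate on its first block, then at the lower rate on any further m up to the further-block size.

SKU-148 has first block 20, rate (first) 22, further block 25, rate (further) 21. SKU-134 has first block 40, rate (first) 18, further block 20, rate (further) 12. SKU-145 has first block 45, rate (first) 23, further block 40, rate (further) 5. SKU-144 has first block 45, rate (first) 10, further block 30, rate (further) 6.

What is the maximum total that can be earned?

2720

Rank every tier by rate: SKU-145/tier1 23 > SKU-148/tier1 22 > SKU-148/tier2 21 > SKU-134/tier1 18 > SKU-134/tier2 12 > SKU-144/tier1 10 > SKU-144/tier2 6 > SKU-145/tier2 5.
SKU-145/tier1 (23): +45 — 85 left.
Fill SKU-148 tier1 block (20 at 22) — 65 left.
SKU-148 tier2 at 21: fill all 25 — 40 left.
SKU-134 tier1 at 18: fill all 40 — 0 left.
Total = 23×45 + 22×20 + 21×25 + 18×40 = 2720.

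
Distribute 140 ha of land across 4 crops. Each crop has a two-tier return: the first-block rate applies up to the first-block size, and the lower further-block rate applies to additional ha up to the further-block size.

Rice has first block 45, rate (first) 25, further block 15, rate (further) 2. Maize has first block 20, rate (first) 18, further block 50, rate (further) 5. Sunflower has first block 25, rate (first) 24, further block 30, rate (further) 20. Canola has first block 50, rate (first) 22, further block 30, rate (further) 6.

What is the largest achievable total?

3225

Treat each block as its own option and order by rate: Rice/T1 25 > Sunflower/T1 24 > Canola/T1 22 > Sunflower/T2 20 > Maize/T1 18 > Canola/T2 6 > Maize/T2 5 > Rice/T2 2.
Rice T1 at 25: fill all 45 — 95 left.
Fill Sunflower T1 block (25 at 24) — 70 left.
Fill Canola T1 block (50 at 22) — 20 left.
Sunflower T2 at 20: only 20 left, fill 20.
Total = 25×45 + 24×25 + 22×50 + 20×20 = 3225.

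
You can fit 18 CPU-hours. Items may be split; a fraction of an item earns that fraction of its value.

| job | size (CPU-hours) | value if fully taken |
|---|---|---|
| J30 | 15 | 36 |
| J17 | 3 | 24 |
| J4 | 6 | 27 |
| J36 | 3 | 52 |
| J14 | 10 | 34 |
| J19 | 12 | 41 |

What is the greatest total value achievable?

123.5

Sort by value density: J36 52/3≈17.3, J17 24/3≈8, J4 27/6≈4.5, J19 41/12≈3.42, J14 34/10≈3.4, J30 36/15≈2.4.
All 3 CPU-hours of J36 fit (value 52) ; 15 remain.
J17: take in full, 3 CPU-hours for value 24 ; 12 left.
Take all of J4 (6 CPU-hours, value 27) ; 6 CPU-hours left.
Fill the last 6 CPU-hours with part of J19: 6/12 of it earns 20.5.
Total value = 123.5.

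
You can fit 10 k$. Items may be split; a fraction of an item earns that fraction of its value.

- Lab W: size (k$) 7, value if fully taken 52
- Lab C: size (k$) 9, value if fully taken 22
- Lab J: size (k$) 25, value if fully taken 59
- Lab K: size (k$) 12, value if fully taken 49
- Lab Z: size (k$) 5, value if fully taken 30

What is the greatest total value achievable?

70

Best value per unit of size first: Lab W 52/7≈7.43, Lab Z 30/5≈6, Lab K 49/12≈4.08, Lab C 22/9≈2.44, Lab J 59/25≈2.36.
Take all of Lab W (7 k$, value 52) → 3 k$ left.
Only 3 k$ remain; take 3/5 of Lab Z for value 30×3/5 = 18.
Total value = 70.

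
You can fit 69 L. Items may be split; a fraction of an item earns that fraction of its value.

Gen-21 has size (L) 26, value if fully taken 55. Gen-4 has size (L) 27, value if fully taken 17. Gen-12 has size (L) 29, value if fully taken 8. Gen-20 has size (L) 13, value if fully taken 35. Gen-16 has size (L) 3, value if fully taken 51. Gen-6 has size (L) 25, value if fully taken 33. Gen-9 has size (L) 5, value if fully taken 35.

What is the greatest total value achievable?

Rank by value-to-size ratio: Gen-16 51/3≈17, Gen-9 35/5≈7, Gen-20 35/13≈2.69, Gen-21 55/26≈2.12, Gen-6 33/25≈1.32, Gen-4 17/27≈0.63, Gen-12 8/29≈0.276.
Take all of Gen-16 (3 L, value 51) → 66 L left.
Take all of Gen-9 (5 L, value 35) → 61 L left.
Take all of Gen-20 (13 L, value 35) → 48 L left.
All 26 L of Gen-21 fit (value 55) → 22 remain.
Fill the last 22 L with part of Gen-6: 22/25 of it earns 29.04.
Total value = 205.04.

205.04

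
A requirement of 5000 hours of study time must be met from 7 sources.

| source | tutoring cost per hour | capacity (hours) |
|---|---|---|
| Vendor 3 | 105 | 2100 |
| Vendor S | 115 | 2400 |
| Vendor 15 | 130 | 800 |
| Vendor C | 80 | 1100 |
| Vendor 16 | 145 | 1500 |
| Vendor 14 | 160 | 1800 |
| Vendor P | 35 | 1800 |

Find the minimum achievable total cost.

371500

Use sources in increasing cost order.
Vendor P at 35: take all 1800 hours ; 3200 still needed.
Vendor C (80): use full 1100 ; 2100 hours to go.
Take 2100 from Vendor 3 at 105 ; need 0 more.
Vendor S, Vendor 15, Vendor 16, Vendor 14: unused.
Cost = 1800×35 + 1100×80 + 2100×105 = 371500.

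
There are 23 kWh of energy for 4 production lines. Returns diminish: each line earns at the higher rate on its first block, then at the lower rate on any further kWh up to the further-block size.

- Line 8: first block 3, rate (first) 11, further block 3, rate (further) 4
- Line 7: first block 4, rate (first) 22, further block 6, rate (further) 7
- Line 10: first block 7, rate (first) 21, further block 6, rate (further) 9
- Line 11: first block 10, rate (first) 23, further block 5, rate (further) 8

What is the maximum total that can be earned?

Treat each block as its own option and order by rate: Line 11/tier1 23 > Line 7/tier1 22 > Line 10/tier1 21 > Line 8/tier1 11 > Line 10/tier2 9 > Line 11/tier2 8 > Line 7/tier2 7 > Line 8/tier2 4.
Line 11 tier1 at 23: fill all 10 — 13 left.
Fill Line 7 tier1 block (4 at 22) — 9 left.
Line 10 tier1 at 21: fill all 7 — 2 left.
Line 8 tier1 at 11: only 2 left, fill 2.
Total = 23×10 + 22×4 + 21×7 + 11×2 = 487.

487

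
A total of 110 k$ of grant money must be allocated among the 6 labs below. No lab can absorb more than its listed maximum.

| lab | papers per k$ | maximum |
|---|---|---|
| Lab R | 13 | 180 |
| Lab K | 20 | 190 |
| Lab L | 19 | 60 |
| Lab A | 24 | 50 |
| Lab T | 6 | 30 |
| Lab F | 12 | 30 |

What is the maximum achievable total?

2400

Order the labs by papers per k$: Lab A 24 > Lab K 20 > Lab L 19 > Lab R 13 > Lab F 12 > Lab T 6.
Lab A: +50 to 50 (cap) ; 60 left.
Lab K: +60 (room for 190) → 60. Pool exhausted.
Total = 20×60 + 24×50 = 2400.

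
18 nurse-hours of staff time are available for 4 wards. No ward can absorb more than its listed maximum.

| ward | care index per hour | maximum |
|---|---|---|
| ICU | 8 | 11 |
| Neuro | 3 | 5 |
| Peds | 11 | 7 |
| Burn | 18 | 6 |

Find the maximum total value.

225

Highest care index per hour first: Burn 18 > Peds 11 > ICU 8 > Neuro 3.
Burn takes 6 to reach its cap of 6 — 12 left.
Give Peds 7 to hit its cap of 7 — 5 left.
ICU: +5 (room for 11) → 5. Pool exhausted.
Total = 8×5 + 11×7 + 18×6 = 225.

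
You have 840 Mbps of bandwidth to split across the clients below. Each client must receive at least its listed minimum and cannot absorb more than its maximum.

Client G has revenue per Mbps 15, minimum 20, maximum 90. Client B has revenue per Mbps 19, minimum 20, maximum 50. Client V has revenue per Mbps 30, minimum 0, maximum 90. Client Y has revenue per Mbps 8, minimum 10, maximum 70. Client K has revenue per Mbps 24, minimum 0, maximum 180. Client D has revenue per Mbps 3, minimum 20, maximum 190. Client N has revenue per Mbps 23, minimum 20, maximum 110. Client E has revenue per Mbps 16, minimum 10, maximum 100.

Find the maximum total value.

Meeting every minimum uses 20+20+0+10+0+20+20+10 = 100 Mbps, leaving 740.
Order the clients by revenue per Mbps: Client V 30 > Client K 24 > Client N 23 > Client B 19 > Client E 16 > Client G 15 > Client Y 8 > Client D 3.
Client V: +90 to 90 (cap) ; 650 left.
Give Client K 180 more to hit its cap of 180 ; 470 left.
Client N: +90 to 110 (cap) ; 380 left.
Client B takes 30 more to reach its cap of 50 ; 350 left.
Client E: +90 to 100 (cap) ; 260 left.
Client G takes 70 more to reach its cap of 90 ; 190 left.
Client Y takes 60 more to reach its cap of 70 ; 130 left.
Client D has room for 170 more but only 130 remain, so it gets 150.
Total = 15×90 + 19×50 + 30×90 + 8×70 + 24×180 + 3×150 + 23×110 + 16×100 = 14460.

14460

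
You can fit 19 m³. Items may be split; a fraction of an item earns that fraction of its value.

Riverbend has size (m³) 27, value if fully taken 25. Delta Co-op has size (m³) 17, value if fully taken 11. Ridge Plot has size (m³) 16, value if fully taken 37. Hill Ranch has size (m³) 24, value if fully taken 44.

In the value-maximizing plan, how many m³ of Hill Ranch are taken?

Sort by value density: Ridge Plot 37/16≈2.31, Hill Ranch 44/24≈1.83, Riverbend 25/27≈0.926, Delta Co-op 11/17≈0.647.
All 16 m³ of Ridge Plot fit (value 37) → 3 remain.
3 m³ left: a 3/24 share of Hill Ranch gives 44×3/24 = 5.5.

3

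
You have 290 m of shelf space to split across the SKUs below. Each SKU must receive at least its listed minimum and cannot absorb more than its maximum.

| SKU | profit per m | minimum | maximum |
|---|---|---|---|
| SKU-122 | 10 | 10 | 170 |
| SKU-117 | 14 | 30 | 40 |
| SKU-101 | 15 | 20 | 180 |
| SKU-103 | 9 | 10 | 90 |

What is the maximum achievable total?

3950

Meeting every minimum uses 10+30+20+10 = 70 m, leaving 220.
Highest profit per m first: SKU-101 15 > SKU-117 14 > SKU-122 10 > SKU-103 9.
Give SKU-101 160 more to hit its cap of 180 ; 60 left.
SKU-117: +10 to 40 (cap) ; 50 left.
SKU-122 has room for 160 more but only 50 remain, so it gets 60.
Total = 10×60 + 14×40 + 15×180 + 9×10 = 3950.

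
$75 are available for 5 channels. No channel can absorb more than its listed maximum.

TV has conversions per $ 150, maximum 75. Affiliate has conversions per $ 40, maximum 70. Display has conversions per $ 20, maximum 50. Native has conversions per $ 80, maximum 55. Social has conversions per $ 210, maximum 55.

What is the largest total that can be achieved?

Rank by conversions per $: Social 210 > TV 150 > Native 80 > Affiliate 40 > Display 20.
Social: +55 to 55 (cap) — 20 left.
TV: +20 (room for 75) → 20. Pool exhausted.
Total = 150×20 + 210×55 = 14550.

14550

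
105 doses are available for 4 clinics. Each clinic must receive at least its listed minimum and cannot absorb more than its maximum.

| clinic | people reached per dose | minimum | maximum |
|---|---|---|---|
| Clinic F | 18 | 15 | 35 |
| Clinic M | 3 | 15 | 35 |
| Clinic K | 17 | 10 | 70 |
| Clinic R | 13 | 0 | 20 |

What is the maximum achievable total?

1610

Meeting every minimum uses 15+15+10+0 = 40 doses, leaving 65.
Highest people reached per dose first: Clinic F 18 > Clinic K 17 > Clinic R 13 > Clinic M 3.
Give Clinic F 20 more to hit its cap of 35 → 45 left.
Clinic K: +45 (room for 60) → 55. Pool exhausted.
Total = 18×35 + 3×15 + 17×55 = 1610.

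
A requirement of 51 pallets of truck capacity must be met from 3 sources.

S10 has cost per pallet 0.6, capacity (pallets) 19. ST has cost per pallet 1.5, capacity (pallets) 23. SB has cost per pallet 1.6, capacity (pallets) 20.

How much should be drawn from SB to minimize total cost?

Fill from the cheapest source first.
S10 at 0.6: take all 19 pallets ; 32 still needed.
ST (1.5): use full 23 ; 9 pallets to go.
SB (1.6): take the remaining 9 ; done.

9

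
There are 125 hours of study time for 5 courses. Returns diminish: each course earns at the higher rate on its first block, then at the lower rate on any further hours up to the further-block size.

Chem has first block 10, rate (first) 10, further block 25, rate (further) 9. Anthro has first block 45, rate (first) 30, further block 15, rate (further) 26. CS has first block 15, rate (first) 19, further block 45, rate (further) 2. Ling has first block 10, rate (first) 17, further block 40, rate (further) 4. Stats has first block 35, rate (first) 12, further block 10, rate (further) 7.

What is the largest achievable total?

Order all 10 blocks by rate: Anthro/first 30 > Anthro/second 26 > CS/first 19 > Ling/first 17 > Stats/first 12 > Chem/first 10 > Chem/second 9 > Stats/second 7 > Ling/second 4 > CS/second 2.
Anthro first at 30: fill all 45 — 80 left.
Fill Anthro second block (15 at 26) — 65 left.
CS first at 19: fill all 15 — 50 left.
Ling first at 17: fill all 10 — 40 left.
Stats/first (12): +35 — 5 left.
5 remain; put them into Chem first at 10.
Total = 30×45 + 26×15 + 19×15 + 17×10 + 12×35 + 10×5 = 2665.

2665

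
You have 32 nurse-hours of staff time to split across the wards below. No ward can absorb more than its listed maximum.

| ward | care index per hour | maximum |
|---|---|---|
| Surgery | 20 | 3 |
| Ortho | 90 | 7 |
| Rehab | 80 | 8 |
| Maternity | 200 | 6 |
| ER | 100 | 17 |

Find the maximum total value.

Order the wards by care index per hour: Maternity 200 > ER 100 > Ortho 90 > Rehab 80 > Surgery 20.
Maternity: +6 to 6 (cap) — 26 left.
ER takes 17 to reach its cap of 17 — 9 left.
Give Ortho 7 to hit its cap of 7 — 2 left.
Only 2 left; Rehab takes them to reach 2.
Total = 90×7 + 80×2 + 200×6 + 100×17 = 3690.

3690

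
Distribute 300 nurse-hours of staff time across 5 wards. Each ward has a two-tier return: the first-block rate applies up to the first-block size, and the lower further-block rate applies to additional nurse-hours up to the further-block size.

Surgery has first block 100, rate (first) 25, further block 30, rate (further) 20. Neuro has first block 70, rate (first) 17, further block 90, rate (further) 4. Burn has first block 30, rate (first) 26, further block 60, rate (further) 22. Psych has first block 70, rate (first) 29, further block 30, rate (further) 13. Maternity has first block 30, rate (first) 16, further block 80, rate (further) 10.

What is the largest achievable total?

Treat each block as its own option and order by rate: Psych/T1 29 > Burn/T1 26 > Surgery/T1 25 > Burn/T2 22 > Surgery/T2 20 > Neuro/T1 17 > Maternity/T1 16 > Psych/T2 13 > Maternity/T2 10 > Neuro/T2 4.
Psych T1 at 29: fill all 70 ; 230 left.
Burn/T1 (26): +30 ; 200 left.
Fill Surgery T1 block (100 at 25) ; 100 left.
Burn T2 at 22: fill all 60 ; 40 left.
Surgery/T2 (20): +30 ; 10 left.
Neuro/T1: +10 of 70 at 17; pool empty.
Total = 29×70 + 26×30 + 25×100 + 22×60 + 20×30 + 17×10 = 7400.

7400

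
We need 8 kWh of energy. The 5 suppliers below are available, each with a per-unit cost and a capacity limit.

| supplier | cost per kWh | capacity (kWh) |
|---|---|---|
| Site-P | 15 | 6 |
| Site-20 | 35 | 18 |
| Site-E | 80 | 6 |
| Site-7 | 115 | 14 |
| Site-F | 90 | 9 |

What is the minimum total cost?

Use suppliers in increasing cost order.
Take 6 from Site-P at 15 ; need 2 more.
Site-20 (35): take the remaining 2 ; done.
Site-E, Site-F, Site-7: unused.
Cost = 6×15 + 2×35 = 160.

160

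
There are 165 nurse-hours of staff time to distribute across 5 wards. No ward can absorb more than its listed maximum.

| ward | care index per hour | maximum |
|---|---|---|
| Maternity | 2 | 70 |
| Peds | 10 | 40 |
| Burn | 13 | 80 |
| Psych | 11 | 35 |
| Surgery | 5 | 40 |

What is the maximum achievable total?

1875

Rank by care index per hour: Burn 13 > Psych 11 > Peds 10 > Surgery 5 > Maternity 2.
Burn takes 80 to reach its cap of 80 ; 85 left.
Psych takes 35 to reach its cap of 35 ; 50 left.
Give Peds 40 to hit its cap of 40 ; 10 left.
Surgery: +10 (room for 40) → 10. Pool exhausted.
Total = 10×40 + 13×80 + 11×35 + 5×10 = 1875.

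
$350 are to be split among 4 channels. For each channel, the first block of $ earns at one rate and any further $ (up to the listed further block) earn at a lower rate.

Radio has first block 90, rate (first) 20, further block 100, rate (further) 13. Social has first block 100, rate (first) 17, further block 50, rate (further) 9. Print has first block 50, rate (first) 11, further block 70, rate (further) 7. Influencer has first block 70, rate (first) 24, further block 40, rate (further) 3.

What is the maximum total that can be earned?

6350

Order all 8 blocks by rate: Influencer/T1 24 > Radio/T1 20 > Social/T1 17 > Radio/T2 13 > Print/T1 11 > Social/T2 9 > Print/T2 7 > Influencer/T2 3.
Influencer/T1 (24): +70 — 280 left.
Radio/T1 (20): +90 — 190 left.
Social T1 at 17: fill all 100 — 90 left.
90 remain; put them into Radio T2 at 13.
Total = 24×70 + 20×90 + 17×100 + 13×90 = 6350.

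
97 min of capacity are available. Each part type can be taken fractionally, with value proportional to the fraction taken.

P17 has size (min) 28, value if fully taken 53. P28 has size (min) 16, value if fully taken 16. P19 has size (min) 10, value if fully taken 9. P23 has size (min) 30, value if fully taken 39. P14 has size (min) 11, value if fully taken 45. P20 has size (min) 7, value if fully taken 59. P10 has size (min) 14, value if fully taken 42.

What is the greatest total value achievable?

Rank by value-to-size ratio: P20 59/7≈8.43, P14 45/11≈4.09, P10 42/14≈3, P17 53/28≈1.89, P23 39/30≈1.3, P28 16/16≈1, P19 9/10≈0.9.
All 7 min of P20 fit (value 59) — 90 remain.
Take all of P14 (11 min, value 45) — 79 min left.
P10: take in full, 14 min for value 42 — 65 left.
P17: take in full, 28 min for value 53 — 37 left.
P23: take in full, 30 min for value 39 — 7 left.
Only 7 min remain; take 7/16 of P28 for value 16×7/16 = 7.
Total value = 245.

245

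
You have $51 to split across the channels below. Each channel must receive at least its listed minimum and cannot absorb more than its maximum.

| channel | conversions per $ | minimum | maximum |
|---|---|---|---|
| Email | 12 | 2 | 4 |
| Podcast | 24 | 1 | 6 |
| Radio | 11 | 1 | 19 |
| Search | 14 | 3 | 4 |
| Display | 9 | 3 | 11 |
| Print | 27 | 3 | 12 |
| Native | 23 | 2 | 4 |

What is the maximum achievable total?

889

Meeting every minimum uses 2+1+1+3+3+3+2 = 15 $, leaving 36.
Order the channels by conversions per $: Print 27 > Podcast 24 > Native 23 > Search 14 > Email 12 > Radio 11 > Display 9.
Give Print 9 more to hit its cap of 12 → 27 left.
Podcast: +5 to 6 (cap) → 22 left.
Native takes 2 more to reach its cap of 4 → 20 left.
Give Search 1 more to hit its cap of 4 → 19 left.
Give Email 2 more to hit its cap of 4 → 17 left.
Radio: +17 (room for 18) → 18. Pool exhausted.
Total = 12×4 + 24×6 + 11×18 + 14×4 + 9×3 + 27×12 + 23×4 = 889.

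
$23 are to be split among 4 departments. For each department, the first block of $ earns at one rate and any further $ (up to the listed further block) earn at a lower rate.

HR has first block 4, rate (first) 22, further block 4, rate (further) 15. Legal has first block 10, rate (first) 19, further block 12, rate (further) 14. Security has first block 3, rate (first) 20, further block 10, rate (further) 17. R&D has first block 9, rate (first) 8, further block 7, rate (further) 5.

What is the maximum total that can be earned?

440

Rank every tier by rate: HR/tier1 22 > Security/tier1 20 > Legal/tier1 19 > Security/tier2 17 > HR/tier2 15 > Legal/tier2 14 > R&D/tier1 8 > R&D/tier2 5.
Fill HR tier1 block (4 at 22) ; 19 left.
Fill Security tier1 block (3 at 20) ; 16 left.
Legal tier1 at 19: fill all 10 ; 6 left.
Security/tier2: +6 of 10 at 17; pool empty.
Total = 22×4 + 20×3 + 19×10 + 17×6 = 440.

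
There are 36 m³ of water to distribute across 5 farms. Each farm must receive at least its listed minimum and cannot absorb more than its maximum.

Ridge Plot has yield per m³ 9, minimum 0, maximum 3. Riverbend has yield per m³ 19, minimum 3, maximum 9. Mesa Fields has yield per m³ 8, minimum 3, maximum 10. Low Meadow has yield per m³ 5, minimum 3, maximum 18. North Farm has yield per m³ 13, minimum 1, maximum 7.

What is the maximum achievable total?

404

Meeting every minimum uses 0+3+3+3+1 = 10 m³, leaving 26.
Highest yield per m³ first: Riverbend 19 > North Farm 13 > Ridge Plot 9 > Mesa Fields 8 > Low Meadow 5.
Riverbend: +6 to 9 (cap) ; 20 left.
Give North Farm 6 more to hit its cap of 7 ; 14 left.
Ridge Plot takes 3 more to reach its cap of 3 ; 11 left.
Mesa Fields takes 7 more to reach its cap of 10 ; 4 left.
Only 4 left; Low Meadow takes them to reach 7.
Total = 9×3 + 19×9 + 8×10 + 5×7 + 13×7 = 404.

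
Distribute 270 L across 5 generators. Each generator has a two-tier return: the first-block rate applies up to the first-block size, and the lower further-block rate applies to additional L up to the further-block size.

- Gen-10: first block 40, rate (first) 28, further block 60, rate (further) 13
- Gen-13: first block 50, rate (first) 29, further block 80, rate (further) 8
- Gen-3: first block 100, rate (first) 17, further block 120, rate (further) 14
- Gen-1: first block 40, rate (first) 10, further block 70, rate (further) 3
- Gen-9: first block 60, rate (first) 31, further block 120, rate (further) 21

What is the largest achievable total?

Treat each block as its own option and order by rate: Gen-9/first 31 > Gen-13/first 29 > Gen-10/first 28 > Gen-9/second 21 > Gen-3/first 17 > Gen-3/second 14 > Gen-10/second 13 > Gen-1/first 10 > Gen-13/second 8 > Gen-1/second 3.
Gen-9 first at 31: fill all 60 ; 210 left.
Fill Gen-13 first block (50 at 29) ; 160 left.
Fill Gen-10 first block (40 at 28) ; 120 left.
Fill Gen-9 second block (120 at 21) ; 0 left.
Total = 31×60 + 29×50 + 28×40 + 21×120 = 6950.

6950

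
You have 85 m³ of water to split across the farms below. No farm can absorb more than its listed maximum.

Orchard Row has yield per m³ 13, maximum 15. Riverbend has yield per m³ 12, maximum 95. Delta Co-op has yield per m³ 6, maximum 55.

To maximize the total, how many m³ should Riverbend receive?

70

Highest yield per m³ first: Orchard Row 13 > Riverbend 12 > Delta Co-op 6.
Orchard Row takes 15 to reach its cap of 15 → 70 left.
Riverbend: +70 (room for 95) → 70. Pool exhausted.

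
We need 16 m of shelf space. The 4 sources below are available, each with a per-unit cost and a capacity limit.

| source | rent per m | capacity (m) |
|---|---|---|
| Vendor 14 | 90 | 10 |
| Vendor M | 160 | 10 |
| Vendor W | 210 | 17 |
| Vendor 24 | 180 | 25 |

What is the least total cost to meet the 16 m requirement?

Cheapest first:
Vendor 14 at 90: take all 10 m ; 6 still needed.
Take 6 from Vendor M at 160 to finish.
Vendor 24, Vendor W: unused.
Cost = 10×90 + 6×160 = 1860.

1860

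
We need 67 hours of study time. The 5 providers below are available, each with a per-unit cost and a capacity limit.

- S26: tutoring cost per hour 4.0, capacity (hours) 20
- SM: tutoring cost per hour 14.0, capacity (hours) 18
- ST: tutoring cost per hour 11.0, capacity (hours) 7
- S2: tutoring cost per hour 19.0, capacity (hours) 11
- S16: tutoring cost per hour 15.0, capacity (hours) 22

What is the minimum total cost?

Use providers in increasing cost order.
Take 20 from S26 at 4.0 — need 47 more.
ST (11.0): use full 7 — 40 hours to go.
SM (14.0): use full 18 — 22 hours to go.
S16 (15.0): use full 22 — 0 hours to go.
S2: unused.
Cost = 20×4.0 + 7×11.0 + 18×14.0 + 22×15.0 = 739.

739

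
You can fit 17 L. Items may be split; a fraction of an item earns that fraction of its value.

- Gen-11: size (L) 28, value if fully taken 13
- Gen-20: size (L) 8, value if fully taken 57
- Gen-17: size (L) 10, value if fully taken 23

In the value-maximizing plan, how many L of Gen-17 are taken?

9

Sort by value density: Gen-20 57/8≈7.12, Gen-17 23/10≈2.3, Gen-11 13/28≈0.464.
All 8 L of Gen-20 fit (value 57) — 9 remain.
Only 9 L remain; take 9/10 of Gen-17 for value 23×9/10 = 20.7.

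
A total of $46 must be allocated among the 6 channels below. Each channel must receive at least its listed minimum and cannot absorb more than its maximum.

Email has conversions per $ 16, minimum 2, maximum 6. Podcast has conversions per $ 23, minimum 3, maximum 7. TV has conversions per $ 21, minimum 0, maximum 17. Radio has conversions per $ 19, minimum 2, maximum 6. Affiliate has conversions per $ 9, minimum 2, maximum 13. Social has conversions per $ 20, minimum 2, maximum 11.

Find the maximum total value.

918

Meeting every minimum uses 2+3+0+2+2+2 = 11 $, leaving 35.
Rank by conversions per $: Podcast 23 > TV 21 > Social 20 > Radio 19 > Email 16 > Affiliate 9.
Podcast: +4 to 7 (cap) — 31 left.
Give TV 17 more to hit its cap of 17 — 14 left.
Give Social 9 more to hit its cap of 11 — 5 left.
Give Radio 4 more to hit its cap of 6 — 1 left.
Only 1 left; Email takes them to reach 3.
Total = 16×3 + 23×7 + 21×17 + 19×6 + 9×2 + 20×11 = 918.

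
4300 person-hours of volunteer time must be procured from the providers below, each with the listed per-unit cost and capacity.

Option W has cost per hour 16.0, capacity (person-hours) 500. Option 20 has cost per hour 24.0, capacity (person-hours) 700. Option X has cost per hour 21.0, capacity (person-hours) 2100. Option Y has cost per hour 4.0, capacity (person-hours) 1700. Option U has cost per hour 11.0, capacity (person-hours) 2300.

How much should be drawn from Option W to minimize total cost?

300

Fill from the cheapest provider first.
Option Y at 4.0: take all 1700 person-hours ; 2600 still needed.
Option U (11.0): use full 2300 ; 300 person-hours to go.
Option W at 16.0: take 300 of its 500 ; requirement met.
Option X, Option 20: unused.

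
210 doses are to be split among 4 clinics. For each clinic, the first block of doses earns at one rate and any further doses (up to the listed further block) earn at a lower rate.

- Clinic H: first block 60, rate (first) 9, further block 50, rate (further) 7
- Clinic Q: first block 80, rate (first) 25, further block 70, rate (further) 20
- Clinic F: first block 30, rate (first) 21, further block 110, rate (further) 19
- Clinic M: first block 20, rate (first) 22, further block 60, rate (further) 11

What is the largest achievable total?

Rank every tier by rate: Clinic Q/tier1 25 > Clinic M/tier1 22 > Clinic F/tier1 21 > Clinic Q/tier2 20 > Clinic F/tier2 19 > Clinic M/tier2 11 > Clinic H/tier1 9 > Clinic H/tier2 7.
Clinic Q tier1 at 25: fill all 80 ; 130 left.
Fill Clinic M tier1 block (20 at 22) ; 110 left.
Clinic F tier1 at 21: fill all 30 ; 80 left.
Clinic Q/tier2 (20): +70 ; 10 left.
10 remain; put them into Clinic F tier2 at 19.
Total = 25×80 + 22×20 + 21×30 + 20×70 + 19×10 = 4660.

4660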